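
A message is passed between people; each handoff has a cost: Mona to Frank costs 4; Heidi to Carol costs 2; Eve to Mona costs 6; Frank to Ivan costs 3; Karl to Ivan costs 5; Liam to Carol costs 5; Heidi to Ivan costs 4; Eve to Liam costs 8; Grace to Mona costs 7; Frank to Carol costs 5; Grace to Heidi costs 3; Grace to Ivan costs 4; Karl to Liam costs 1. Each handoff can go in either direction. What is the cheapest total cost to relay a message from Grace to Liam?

10

Checking several routes:
Grace → Heidi → Ivan → Karl → Liam: 3 + 4 + 5 + 1 = 13
Grace → Heidi → Carol → Liam: 3 + 2 + 5 = 10
Grace → Ivan → Karl → Liam: 4 + 5 + 1 = 10
Best route has total 10.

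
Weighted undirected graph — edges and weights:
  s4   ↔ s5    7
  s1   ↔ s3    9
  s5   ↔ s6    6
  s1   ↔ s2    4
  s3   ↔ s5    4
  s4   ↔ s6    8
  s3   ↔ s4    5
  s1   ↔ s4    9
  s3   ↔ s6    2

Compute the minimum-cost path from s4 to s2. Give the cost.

13

Routes from s4 to s2:
s4-s3-s1-s2: 5 + 9 + 4 = 18
s4-s5-s6-s3-s1-s2: 7 + 6 + 2 + 9 + 4 = 28
s4-s1-s2: 9 + 4 = 13
s4-s6-s3-s1-s2: 8 + 2 + 9 + 4 = 23
s4-s6-s5-s3-s1-s2: 8 + 6 + 4 + 9 + 4 = 31
s4-s5-s3-s1-s2: 7 + 4 + 9 + 4 = 24
Shortest: 13.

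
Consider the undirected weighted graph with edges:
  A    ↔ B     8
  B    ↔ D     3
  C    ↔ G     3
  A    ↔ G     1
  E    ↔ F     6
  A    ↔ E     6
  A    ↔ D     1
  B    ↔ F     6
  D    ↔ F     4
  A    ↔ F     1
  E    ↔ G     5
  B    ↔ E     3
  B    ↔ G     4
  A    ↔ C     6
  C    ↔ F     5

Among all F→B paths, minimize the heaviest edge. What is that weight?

3

A few of the F→B routes:
F - D - A - G - B: max(4, 1, 1, 4) = 4
F - A - D - B: max(1, 1, 3) = 3
F - A - G - B: max(1, 1, 4) = 4
Smallest bottleneck: 3.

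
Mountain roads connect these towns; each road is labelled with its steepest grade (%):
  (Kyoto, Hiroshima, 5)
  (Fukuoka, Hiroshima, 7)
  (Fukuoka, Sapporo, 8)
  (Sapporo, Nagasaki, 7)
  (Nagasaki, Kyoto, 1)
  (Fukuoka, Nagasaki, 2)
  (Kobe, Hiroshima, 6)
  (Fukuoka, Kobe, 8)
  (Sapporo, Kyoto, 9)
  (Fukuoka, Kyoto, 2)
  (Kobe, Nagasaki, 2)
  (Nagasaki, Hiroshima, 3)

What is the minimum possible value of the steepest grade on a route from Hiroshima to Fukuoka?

3

Some routes from Hiroshima to Fukuoka:
Hiroshima → Kyoto → Nagasaki → Fukuoka: max(5, 1, 2) = 5
Hiroshima → Kobe → Nagasaki → Fukuoka: max(6, 2, 2) = 6
Hiroshima → Nagasaki → Kyoto → Fukuoka: max(3, 1, 2) = 3
Hiroshima → Kyoto → Fukuoka: max(5, 2) = 5
Hiroshima → Nagasaki → Fukuoka: max(3, 2) = 3
Best route has worst link 3%.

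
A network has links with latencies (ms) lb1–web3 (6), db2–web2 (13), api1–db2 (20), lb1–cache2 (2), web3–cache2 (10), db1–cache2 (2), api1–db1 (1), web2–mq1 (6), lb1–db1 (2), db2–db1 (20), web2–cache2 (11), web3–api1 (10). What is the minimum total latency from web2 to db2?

Comparing a few candidate routes:
web2 → cache2 → db1 → db2: 11 + 2 + 20 = 33
web2 → db2: 13
web2 → cache2 → db1 → api1 → db2: 11 + 2 + 1 + 20 = 34
The minimum is 13 ms.

13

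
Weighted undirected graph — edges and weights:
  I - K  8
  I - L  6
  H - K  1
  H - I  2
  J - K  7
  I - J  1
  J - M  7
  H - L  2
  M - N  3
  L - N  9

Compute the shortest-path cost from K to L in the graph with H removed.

Some routes from K to L avoiding H:
K - J - I - L: 7 + 1 + 6 = 14
K - I - L: 8 + 6 = 14
K - J - M - N - L: 7 + 7 + 3 + 9 = 26
The minimum is 14.

14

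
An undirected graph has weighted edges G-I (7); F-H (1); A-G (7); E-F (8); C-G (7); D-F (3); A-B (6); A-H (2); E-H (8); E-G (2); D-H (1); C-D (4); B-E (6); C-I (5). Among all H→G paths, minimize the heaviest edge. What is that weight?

6

A few of the H→G routes:
H -> D -> C -> I -> G: max(1, 4, 5, 7) = 7
H -> A -> B -> E -> G: max(2, 6, 6, 2) = 6
H -> D -> C -> G: max(1, 4, 7) = 7
H -> A -> G: max(2, 7) = 7
The minimum achievable maximum is 6.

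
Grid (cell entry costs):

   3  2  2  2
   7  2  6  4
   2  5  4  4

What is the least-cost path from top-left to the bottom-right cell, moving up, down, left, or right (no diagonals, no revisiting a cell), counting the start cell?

Path (0,0)→(0,1)→(0,2)→(0,3)→(1,3)→(2,3): 3 + 2 + 2 + 2 + 4 + 4 = 17.

17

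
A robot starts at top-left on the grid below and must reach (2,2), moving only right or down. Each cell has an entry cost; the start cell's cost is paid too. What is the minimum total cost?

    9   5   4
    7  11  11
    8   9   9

38

Cheapest: (0,0) -> (0,1) -> (0,2) -> (1,2) -> (2,2)
  9 + 5 + 4 + 11 + 9 = 38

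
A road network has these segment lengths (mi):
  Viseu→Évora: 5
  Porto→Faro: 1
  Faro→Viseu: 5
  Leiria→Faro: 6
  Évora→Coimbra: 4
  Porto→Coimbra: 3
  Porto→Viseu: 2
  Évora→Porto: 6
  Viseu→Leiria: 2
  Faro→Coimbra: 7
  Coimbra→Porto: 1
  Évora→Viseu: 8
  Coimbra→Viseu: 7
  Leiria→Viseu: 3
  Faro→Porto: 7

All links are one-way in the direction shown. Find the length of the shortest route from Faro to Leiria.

7

A few of the Faro→Leiria routes:
Faro → Porto → Viseu → Leiria: 7 + 2 + 2 = 11
Faro → Viseu → Leiria: 5 + 2 = 7
Faro → Coimbra → Porto → Viseu → Leiria: 7 + 1 + 2 + 2 = 12
Best route has total 7 mi.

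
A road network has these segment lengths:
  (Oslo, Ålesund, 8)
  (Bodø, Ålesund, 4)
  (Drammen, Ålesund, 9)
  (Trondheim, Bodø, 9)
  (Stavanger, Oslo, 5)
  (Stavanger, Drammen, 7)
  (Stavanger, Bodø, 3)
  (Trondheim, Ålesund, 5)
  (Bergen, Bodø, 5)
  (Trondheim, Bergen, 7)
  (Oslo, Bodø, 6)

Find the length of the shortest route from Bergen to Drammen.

Some routes from Bergen to Drammen:
Bergen-Trondheim-Ålesund-Bodø-Stavanger-Drammen: 7 + 5 + 4 + 3 + 7 = 26
Bergen-Bodø-Oslo-Stavanger-Drammen: 5 + 6 + 5 + 7 = 23
Bergen-Bodø-Ålesund-Drammen: 5 + 4 + 9 = 18
Bergen-Bodø-Stavanger-Drammen: 5 + 3 + 7 = 15
Bergen-Trondheim-Ålesund-Drammen: 7 + 5 + 9 = 21
The minimum is 15.

15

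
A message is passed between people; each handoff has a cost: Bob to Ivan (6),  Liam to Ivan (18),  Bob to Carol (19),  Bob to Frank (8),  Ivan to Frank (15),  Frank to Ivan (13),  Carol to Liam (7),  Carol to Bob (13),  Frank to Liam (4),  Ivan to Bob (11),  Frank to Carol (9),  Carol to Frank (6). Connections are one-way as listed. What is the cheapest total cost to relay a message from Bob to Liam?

Comparing a few candidate routes:
Bob -> Carol -> Liam: 19 + 7 = 26
Bob -> Ivan -> Frank -> Liam: 6 + 15 + 4 = 25
Bob -> Frank -> Carol -> Liam: 8 + 9 + 7 = 24
Bob -> Frank -> Liam: 8 + 4 = 12
The minimum is 12.

12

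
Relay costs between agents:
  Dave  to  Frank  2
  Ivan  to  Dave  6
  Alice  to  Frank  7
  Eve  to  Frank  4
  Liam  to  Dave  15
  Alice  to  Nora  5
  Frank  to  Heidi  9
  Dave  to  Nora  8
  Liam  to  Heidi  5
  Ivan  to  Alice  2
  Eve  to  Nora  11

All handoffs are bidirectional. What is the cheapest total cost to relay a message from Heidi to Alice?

16

A few of the Heidi→Alice routes:
Heidi - Frank - Dave - Nora - Alice: 9 + 2 + 8 + 5 = 24
Heidi - Liam - Dave - Frank - Alice: 5 + 15 + 2 + 7 = 29
Heidi - Frank - Alice: 9 + 7 = 16
Heidi - Liam - Dave - Ivan - Alice: 5 + 15 + 6 + 2 = 28
Heidi - Frank - Dave - Ivan - Alice: 9 + 2 + 6 + 2 = 19
Best route has total 16.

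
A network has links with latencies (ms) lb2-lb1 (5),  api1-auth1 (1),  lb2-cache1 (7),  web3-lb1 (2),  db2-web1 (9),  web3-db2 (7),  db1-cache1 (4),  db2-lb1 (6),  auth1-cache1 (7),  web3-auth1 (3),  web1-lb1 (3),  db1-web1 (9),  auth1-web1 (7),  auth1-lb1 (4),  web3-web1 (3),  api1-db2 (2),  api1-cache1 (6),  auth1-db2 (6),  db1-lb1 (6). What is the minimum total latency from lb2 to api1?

10

A few of the lb2→api1 routes:
lb2→cache1→api1: 7 + 6 = 13
lb2→lb1→db2→api1: 5 + 6 + 2 = 13
lb2→lb1→web3→auth1→api1: 5 + 2 + 3 + 1 = 11
lb2→lb1→auth1→api1: 5 + 4 + 1 = 10
The minimum is 10 ms.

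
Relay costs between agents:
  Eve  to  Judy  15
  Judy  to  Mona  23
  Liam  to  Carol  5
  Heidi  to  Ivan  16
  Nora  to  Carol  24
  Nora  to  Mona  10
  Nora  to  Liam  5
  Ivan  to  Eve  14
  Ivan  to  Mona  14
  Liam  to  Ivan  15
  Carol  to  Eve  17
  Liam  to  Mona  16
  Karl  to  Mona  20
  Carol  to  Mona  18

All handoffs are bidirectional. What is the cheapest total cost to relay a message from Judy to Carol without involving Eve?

A few of the Judy→Carol routes:
Judy-Mona-Nora-Carol: 23 + 10 + 24 = 57
Judy-Mona-Liam-Carol: 23 + 16 + 5 = 44
Judy-Mona-Nora-Liam-Carol: 23 + 10 + 5 + 5 = 43
Judy-Mona-Carol: 23 + 18 = 41
Best route has total 41.

41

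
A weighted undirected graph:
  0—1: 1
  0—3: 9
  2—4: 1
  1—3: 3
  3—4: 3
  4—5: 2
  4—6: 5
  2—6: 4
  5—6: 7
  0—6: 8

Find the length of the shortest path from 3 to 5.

5

A few of the 3→5 routes:
3 -> 4 -> 2 -> 6 -> 5: 3 + 1 + 4 + 7 = 15
3 -> 4 -> 5: 3 + 2 = 5
3 -> 4 -> 6 -> 5: 3 + 5 + 7 = 15
Best route has total 5.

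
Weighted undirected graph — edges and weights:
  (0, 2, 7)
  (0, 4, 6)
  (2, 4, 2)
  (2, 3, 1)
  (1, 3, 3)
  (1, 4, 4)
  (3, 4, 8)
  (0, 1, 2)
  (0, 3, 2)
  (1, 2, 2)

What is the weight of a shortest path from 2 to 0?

Comparing a few candidate routes:
2-3-0: 1 + 2 = 3
2-1-0: 2 + 2 = 4
2-3-1-0: 1 + 3 + 2 = 6
Best route has total 3.

3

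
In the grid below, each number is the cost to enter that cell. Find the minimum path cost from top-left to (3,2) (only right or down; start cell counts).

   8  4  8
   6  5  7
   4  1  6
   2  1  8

Best path: r0c0 r0c1 r1c1 r2c1 r3c1 r3c2
Cost: 8 + 4 + 5 + 1 + 1 + 8 = 27

27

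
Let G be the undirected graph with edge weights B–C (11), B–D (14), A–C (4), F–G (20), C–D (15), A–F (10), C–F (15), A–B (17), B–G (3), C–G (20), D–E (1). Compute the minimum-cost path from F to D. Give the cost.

29

Comparing a few candidate routes:
F-C-D: 15 + 15 = 30
F-A-C-D: 10 + 4 + 15 = 29
F-C-B-D: 15 + 11 + 14 = 40
F-A-C-B-D: 10 + 4 + 11 + 14 = 39
F-G-B-D: 20 + 3 + 14 = 37
Shortest: 29.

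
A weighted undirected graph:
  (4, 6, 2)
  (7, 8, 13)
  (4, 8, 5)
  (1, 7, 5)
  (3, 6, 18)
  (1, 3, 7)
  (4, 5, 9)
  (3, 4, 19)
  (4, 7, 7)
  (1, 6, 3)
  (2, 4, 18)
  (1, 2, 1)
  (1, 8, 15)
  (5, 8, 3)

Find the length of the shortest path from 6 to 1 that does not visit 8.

3

Checking several routes:
6 → 3 → 1: 18 + 7 = 25
6 → 4 → 2 → 1: 2 + 18 + 1 = 21
6 → 4 → 7 → 1: 2 + 7 + 5 = 14
6 → 1: 3
Best route has total 3.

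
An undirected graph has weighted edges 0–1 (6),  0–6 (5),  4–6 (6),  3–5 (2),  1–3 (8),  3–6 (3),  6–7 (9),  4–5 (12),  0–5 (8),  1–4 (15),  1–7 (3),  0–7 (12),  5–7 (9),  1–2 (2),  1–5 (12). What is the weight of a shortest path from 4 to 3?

9

A few of the 4→3 routes:
4 -> 1 -> 3: 15 + 8 = 23
4 -> 6 -> 3: 6 + 3 = 9
4 -> 5 -> 3: 12 + 2 = 14
4 -> 6 -> 0 -> 1 -> 3: 6 + 5 + 6 + 8 = 25
4 -> 6 -> 0 -> 5 -> 3: 6 + 5 + 8 + 2 = 21
4 -> 6 -> 7 -> 1 -> 3: 6 + 9 + 3 + 8 = 26
Best route has total 9.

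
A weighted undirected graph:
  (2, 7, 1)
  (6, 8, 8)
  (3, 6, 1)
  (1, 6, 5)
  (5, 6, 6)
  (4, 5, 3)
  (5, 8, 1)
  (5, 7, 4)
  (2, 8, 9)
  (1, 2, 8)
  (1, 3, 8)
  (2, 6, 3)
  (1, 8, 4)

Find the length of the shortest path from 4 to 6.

9

Checking several routes:
4-5-8-1-6: 3 + 1 + 4 + 5 = 13
4-5-8-6: 3 + 1 + 8 = 12
4-5-7-2-6: 3 + 4 + 1 + 3 = 11
4-5-6: 3 + 6 = 9
Best route has total 9.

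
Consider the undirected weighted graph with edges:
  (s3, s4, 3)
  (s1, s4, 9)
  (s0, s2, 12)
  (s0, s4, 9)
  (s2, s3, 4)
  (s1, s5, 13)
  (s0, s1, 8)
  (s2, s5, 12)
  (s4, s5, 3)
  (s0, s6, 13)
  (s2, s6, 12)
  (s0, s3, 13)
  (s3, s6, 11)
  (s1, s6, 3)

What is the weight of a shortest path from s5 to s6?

Some routes from s5 to s6:
s5 -> s4 -> s1 -> s6: 3 + 9 + 3 = 15
s5 -> s4 -> s0 -> s1 -> s6: 3 + 9 + 8 + 3 = 23
s5 -> s1 -> s6: 13 + 3 = 16
s5 -> s4 -> s3 -> s2 -> s6: 3 + 3 + 4 + 12 = 22
s5 -> s2 -> s6: 12 + 12 = 24
s5 -> s4 -> s3 -> s6: 3 + 3 + 11 = 17
Best route has total 15.

15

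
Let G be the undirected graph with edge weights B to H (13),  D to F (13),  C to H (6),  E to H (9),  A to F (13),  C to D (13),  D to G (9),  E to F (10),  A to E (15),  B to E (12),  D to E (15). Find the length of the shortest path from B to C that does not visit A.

Paths from B to C avoiding A:
B→E→D→C: 12 + 15 + 13 = 40
B→H→C: 13 + 6 = 19
B→H→E→F→D→C: 13 + 9 + 10 + 13 + 13 = 58
B→E→F→D→C: 12 + 10 + 13 + 13 = 48
B→H→E→D→C: 13 + 9 + 15 + 13 = 50
B→E→H→C: 12 + 9 + 6 = 27
Shortest: 19.

19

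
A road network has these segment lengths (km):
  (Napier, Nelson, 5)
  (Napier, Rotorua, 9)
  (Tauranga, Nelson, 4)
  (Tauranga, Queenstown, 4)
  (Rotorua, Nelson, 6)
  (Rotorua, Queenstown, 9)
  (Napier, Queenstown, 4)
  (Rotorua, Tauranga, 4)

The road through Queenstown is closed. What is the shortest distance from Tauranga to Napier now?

Candidate routes:
Tauranga - Nelson - Rotorua - Napier: 4 + 6 + 9 = 19
Tauranga - Rotorua - Nelson - Napier: 4 + 6 + 5 = 15
Tauranga - Rotorua - Napier: 4 + 9 = 13
Tauranga - Nelson - Napier: 4 + 5 = 9
Best route has total 9 km.

9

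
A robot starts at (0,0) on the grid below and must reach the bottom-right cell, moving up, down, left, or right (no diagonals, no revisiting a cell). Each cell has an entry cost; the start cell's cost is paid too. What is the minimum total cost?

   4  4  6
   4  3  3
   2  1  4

15

Path r0c0 -> r1c0 -> r2c0 -> r2c1 -> r2c2: 4 + 4 + 2 + 1 + 4 = 15.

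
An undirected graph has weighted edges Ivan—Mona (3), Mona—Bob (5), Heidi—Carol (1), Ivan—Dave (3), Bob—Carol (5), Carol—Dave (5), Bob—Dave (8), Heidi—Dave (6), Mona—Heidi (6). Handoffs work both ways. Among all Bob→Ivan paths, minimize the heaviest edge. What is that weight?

5

Comparing a few candidate routes:
Bob - Mona - Ivan: max(5, 3) = 5
Bob - Mona - Heidi - Carol - Dave - Ivan: max(5, 6, 1, 5, 3) = 6
Bob - Carol - Dave - Ivan: max(5, 5, 3) = 5
Bob - Carol - Heidi - Mona - Ivan: max(5, 1, 6, 3) = 6
Bob - Carol - Dave - Heidi - Mona - Ivan: max(5, 5, 6, 6, 3) = 6
Bob - Carol - Heidi - Dave - Ivan: max(5, 1, 6, 3) = 6
Smallest bottleneck: 5.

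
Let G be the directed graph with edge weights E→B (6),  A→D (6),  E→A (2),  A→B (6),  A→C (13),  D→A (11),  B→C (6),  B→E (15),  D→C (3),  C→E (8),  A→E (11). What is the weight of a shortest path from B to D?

Paths from B to D:
B → E → A → D: 15 + 2 + 6 = 23
B → C → E → A → D: 6 + 8 + 2 + 6 = 22
Shortest: 22.

22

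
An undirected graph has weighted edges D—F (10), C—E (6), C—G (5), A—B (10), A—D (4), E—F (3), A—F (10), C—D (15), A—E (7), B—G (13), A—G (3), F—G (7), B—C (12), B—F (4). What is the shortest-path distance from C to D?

Some routes from C to D:
C→E→A→D: 6 + 7 + 4 = 17
C→D: 15
C→E→F→D: 6 + 3 + 10 = 19
C→G→A→D: 5 + 3 + 4 = 12
Shortest: 12.

12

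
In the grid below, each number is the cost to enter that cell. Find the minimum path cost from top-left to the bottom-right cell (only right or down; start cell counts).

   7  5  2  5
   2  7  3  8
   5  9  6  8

31

Take [0,0] [0,1] [0,2] [1,2] [2,2] [2,3] for a total of 7 + 5 + 2 + 3 + 6 + 8 = 31.
(Top row then right column would cost 35.)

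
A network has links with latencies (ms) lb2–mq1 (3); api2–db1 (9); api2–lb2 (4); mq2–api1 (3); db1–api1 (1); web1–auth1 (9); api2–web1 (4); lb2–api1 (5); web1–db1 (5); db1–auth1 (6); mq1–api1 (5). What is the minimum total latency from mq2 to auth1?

10

A few of the mq2→auth1 routes:
mq2-api1-db1-web1-auth1: 3 + 1 + 5 + 9 = 18
mq2-api1-lb2-api2-web1-auth1: 3 + 5 + 4 + 4 + 9 = 25
mq2-api1-db1-auth1: 3 + 1 + 6 = 10
mq2-api1-db1-api2-web1-auth1: 3 + 1 + 9 + 4 + 9 = 26
Shortest: 10 ms.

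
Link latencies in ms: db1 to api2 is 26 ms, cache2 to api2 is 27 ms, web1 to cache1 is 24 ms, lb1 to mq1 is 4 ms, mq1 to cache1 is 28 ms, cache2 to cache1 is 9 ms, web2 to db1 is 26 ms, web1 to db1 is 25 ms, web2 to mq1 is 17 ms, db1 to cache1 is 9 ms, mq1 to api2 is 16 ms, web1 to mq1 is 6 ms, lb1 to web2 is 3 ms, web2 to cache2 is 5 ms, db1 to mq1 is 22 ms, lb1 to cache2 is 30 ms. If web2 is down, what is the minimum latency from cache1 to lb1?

32

Checking several routes:
cache1 - db1 - mq1 - lb1: 9 + 22 + 4 = 35
cache1 - mq1 - lb1: 28 + 4 = 32
cache1 - web1 - mq1 - lb1: 24 + 6 + 4 = 34
The minimum is 32 ms.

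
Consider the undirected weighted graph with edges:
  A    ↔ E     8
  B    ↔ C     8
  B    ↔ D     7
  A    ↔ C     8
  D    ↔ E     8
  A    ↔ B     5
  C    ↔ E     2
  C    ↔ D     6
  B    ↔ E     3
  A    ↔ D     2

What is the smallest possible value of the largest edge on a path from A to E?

5

Comparing a few candidate routes:
A -> B -> D -> C -> E: max(5, 7, 6, 2) = 7
A -> D -> C -> E: max(2, 6, 2) = 6
A -> D -> B -> E: max(2, 7, 3) = 7
A -> B -> E: max(5, 3) = 5
Best route has worst link 5.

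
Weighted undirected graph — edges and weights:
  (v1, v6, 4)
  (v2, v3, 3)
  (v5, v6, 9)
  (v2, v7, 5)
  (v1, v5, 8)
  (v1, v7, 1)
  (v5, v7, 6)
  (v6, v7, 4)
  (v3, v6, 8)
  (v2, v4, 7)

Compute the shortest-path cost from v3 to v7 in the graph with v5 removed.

8

Paths from v3 to v7 avoiding v5:
v3-v6-v1-v7: 8 + 4 + 1 = 13
v3-v2-v7: 3 + 5 = 8
v3-v6-v7: 8 + 4 = 12
The minimum is 8.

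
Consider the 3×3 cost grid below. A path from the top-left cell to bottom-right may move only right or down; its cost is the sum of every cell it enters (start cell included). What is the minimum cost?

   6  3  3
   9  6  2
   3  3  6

Best path: (0,0) (0,1) (0,2) (1,2) (2,2)
Cost: 6 + 3 + 3 + 2 + 6 = 20

20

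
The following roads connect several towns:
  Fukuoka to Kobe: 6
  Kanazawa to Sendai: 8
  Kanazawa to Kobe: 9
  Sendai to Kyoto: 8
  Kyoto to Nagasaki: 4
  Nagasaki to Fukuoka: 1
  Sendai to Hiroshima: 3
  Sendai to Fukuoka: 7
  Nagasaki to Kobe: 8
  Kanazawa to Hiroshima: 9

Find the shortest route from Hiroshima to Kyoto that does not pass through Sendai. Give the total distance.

Paths from Hiroshima to Kyoto avoiding Sendai:
Hiroshima - Kanazawa - Kobe - Nagasaki - Kyoto: 9 + 9 + 8 + 4 = 30
Hiroshima - Kanazawa - Kobe - Fukuoka - Nagasaki - Kyoto: 9 + 9 + 6 + 1 + 4 = 29
The minimum is 29.

29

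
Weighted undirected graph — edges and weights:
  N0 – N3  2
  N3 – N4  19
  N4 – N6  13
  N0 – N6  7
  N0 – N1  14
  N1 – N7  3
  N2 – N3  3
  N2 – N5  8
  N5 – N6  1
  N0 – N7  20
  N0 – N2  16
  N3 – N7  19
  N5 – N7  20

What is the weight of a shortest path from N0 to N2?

Some routes from N0 to N2:
N0→N6→N5→N2: 7 + 1 + 8 = 16
N0→N3→N2: 2 + 3 = 5
N0→N2: 16
Best route has total 5.

5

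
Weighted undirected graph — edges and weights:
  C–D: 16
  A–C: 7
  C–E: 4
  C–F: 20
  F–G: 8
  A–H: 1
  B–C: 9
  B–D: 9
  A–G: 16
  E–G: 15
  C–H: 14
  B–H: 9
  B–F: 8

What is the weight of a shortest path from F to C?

Some routes from F to C:
F - B - C: 8 + 9 = 17
F - C: 20
F - B - H - A - C: 8 + 9 + 1 + 7 = 25
The minimum is 17.

17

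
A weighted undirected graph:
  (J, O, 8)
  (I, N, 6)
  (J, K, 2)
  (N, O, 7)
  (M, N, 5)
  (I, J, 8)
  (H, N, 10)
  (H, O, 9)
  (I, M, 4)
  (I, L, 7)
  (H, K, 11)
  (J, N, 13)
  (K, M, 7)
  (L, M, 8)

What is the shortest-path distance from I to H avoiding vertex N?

21

Checking several routes:
I-M-K-H: 4 + 7 + 11 = 22
I-J-O-H: 8 + 8 + 9 = 25
I-L-M-K-H: 7 + 8 + 7 + 11 = 33
I-M-K-J-O-H: 4 + 7 + 2 + 8 + 9 = 30
I-J-K-H: 8 + 2 + 11 = 21
The minimum is 21.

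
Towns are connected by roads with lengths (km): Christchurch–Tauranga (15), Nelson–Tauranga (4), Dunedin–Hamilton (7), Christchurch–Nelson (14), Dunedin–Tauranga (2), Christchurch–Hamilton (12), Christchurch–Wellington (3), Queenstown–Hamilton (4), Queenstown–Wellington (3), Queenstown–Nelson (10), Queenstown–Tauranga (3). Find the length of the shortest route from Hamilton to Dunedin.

Comparing a few candidate routes:
Hamilton-Queenstown-Wellington-Christchurch-Tauranga-Dunedin: 4 + 3 + 3 + 15 + 2 = 27
Hamilton-Queenstown-Tauranga-Dunedin: 4 + 3 + 2 = 9
Hamilton-Queenstown-Nelson-Tauranga-Dunedin: 4 + 10 + 4 + 2 = 20
Hamilton-Dunedin: 7
Hamilton-Christchurch-Wellington-Queenstown-Tauranga-Dunedin: 12 + 3 + 3 + 3 + 2 = 23
Best route has total 7 km.

7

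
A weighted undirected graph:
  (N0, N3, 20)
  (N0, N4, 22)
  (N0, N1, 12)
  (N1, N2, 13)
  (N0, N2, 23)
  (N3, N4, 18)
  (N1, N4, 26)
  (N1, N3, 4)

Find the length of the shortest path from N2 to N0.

23

Checking several routes:
N2 → N1 → N4 → N0: 13 + 26 + 22 = 61
N2 → N1 → N3 → N0: 13 + 4 + 20 = 37
N2 → N0: 23
N2 → N1 → N3 → N4 → N0: 13 + 4 + 18 + 22 = 57
N2 → N1 → N0: 13 + 12 = 25
Best route has total 23.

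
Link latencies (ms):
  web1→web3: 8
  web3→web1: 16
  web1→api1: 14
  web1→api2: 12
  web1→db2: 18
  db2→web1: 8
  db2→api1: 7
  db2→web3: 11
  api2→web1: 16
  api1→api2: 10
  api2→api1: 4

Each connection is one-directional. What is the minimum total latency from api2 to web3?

Routes from api2 to web3:
api2-web1-db2-web3: 16 + 18 + 11 = 45
api2-web1-web3: 16 + 8 = 24
Shortest: 24 ms.

24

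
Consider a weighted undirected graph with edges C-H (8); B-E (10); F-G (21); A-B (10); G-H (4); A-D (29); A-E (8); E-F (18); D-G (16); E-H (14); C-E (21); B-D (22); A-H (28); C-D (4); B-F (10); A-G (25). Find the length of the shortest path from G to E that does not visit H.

Some routes from G to E avoiding H:
G→F→B→E: 21 + 10 + 10 = 41
G→F→E: 21 + 18 = 39
G→A→E: 25 + 8 = 33
Best route has total 33.

33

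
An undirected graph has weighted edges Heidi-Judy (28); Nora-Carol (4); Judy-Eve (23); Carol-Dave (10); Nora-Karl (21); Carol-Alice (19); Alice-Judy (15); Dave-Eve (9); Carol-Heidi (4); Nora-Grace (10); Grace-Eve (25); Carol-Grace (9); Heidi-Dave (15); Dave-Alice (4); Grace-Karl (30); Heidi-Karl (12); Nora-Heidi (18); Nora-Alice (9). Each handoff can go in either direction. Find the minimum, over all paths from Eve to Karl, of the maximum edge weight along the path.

12

Checking several routes:
Eve→Dave→Alice→Nora→Grace→Carol→Heidi→Karl: max(9, 4, 9, 10, 9, 4, 12) = 12
Eve→Dave→Alice→Nora→Carol→Heidi→Karl: max(9, 4, 9, 4, 4, 12) = 12
Eve→Dave→Carol→Heidi→Karl: max(9, 10, 4, 12) = 12
The minimum achievable maximum is 12.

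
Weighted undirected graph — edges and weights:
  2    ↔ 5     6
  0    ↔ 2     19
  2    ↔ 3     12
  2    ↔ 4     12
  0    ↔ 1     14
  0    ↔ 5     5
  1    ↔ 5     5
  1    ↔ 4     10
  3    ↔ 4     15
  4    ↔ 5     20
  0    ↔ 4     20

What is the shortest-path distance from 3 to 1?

23

Comparing a few candidate routes:
3 -> 4 -> 2 -> 5 -> 1: 15 + 12 + 6 + 5 = 38
3 -> 4 -> 1: 15 + 10 = 25
3 -> 2 -> 4 -> 1: 12 + 12 + 10 = 34
3 -> 2 -> 5 -> 1: 12 + 6 + 5 = 23
3 -> 2 -> 5 -> 0 -> 1: 12 + 6 + 5 + 14 = 37
Best route has total 23.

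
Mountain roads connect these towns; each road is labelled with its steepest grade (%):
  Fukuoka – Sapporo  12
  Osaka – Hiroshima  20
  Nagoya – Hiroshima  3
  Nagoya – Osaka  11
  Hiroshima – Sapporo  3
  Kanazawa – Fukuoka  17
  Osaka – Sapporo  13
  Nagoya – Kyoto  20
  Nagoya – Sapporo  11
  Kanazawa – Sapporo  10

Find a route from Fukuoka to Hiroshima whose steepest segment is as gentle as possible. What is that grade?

A few of the Fukuoka→Hiroshima routes:
Fukuoka -> Kanazawa -> Sapporo -> Hiroshima: max(17, 10, 3) = 17
Fukuoka -> Sapporo -> Osaka -> Nagoya -> Hiroshima: max(12, 13, 11, 3) = 13
Fukuoka -> Sapporo -> Nagoya -> Hiroshima: max(12, 11, 3) = 12
Fukuoka -> Sapporo -> Hiroshima: max(12, 3) = 12
Smallest bottleneck: 12%.

12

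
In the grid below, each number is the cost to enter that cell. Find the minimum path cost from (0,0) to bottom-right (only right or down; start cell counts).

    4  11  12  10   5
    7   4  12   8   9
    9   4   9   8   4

40

Cheapest: [0,0] → [1,0] → [1,1] → [2,1] → [2,2] → [2,3] → [2,4]
  4 + 7 + 4 + 4 + 9 + 8 + 4 = 40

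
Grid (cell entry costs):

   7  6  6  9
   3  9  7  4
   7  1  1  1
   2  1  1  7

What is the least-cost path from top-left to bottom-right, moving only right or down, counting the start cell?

Cheapest: r0c0 → r1c0 → r2c0 → r2c1 → r2c2 → r2c3 → r3c3
  7 + 3 + 7 + 1 + 1 + 1 + 7 = 27
For comparison, the top-then-right route costs 40.

27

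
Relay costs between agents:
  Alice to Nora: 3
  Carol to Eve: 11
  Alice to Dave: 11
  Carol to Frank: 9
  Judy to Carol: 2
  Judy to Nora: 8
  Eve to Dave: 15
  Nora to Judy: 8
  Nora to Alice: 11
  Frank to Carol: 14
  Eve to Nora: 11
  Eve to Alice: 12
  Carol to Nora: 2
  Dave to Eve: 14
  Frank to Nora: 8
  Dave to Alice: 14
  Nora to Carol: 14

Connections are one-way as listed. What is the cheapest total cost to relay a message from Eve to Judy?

19

Candidate routes:
Eve -> Nora -> Judy: 11 + 8 = 19
Eve -> Alice -> Nora -> Judy: 12 + 3 + 8 = 23
Eve -> Dave -> Alice -> Nora -> Judy: 15 + 14 + 3 + 8 = 40
Shortest: 19.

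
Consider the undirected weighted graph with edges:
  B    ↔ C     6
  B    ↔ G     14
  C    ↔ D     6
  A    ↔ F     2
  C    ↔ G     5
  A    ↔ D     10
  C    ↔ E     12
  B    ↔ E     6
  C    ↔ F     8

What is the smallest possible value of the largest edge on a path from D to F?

Paths from D to F:
D - C - F: max(6, 8) = 8
D - A - F: max(10, 2) = 10
The minimum achievable maximum is 8.

8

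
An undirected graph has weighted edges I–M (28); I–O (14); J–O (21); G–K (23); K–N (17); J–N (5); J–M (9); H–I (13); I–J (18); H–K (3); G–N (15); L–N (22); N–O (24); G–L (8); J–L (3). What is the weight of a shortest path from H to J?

25

Some routes from H to J:
H - K - N - J: 3 + 17 + 5 = 25
H - K - G - L - J: 3 + 23 + 8 + 3 = 37
H - K - N - L - J: 3 + 17 + 22 + 3 = 45
H - I - J: 13 + 18 = 31
Best route has total 25.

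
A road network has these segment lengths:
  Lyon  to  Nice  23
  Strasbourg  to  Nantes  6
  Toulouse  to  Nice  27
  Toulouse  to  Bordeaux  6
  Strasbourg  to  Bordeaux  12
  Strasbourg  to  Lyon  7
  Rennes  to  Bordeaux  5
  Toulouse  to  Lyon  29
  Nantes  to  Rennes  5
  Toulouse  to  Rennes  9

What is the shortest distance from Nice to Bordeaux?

33

Comparing a few candidate routes:
Nice -> Lyon -> Strasbourg -> Nantes -> Rennes -> Bordeaux: 23 + 7 + 6 + 5 + 5 = 46
Nice -> Toulouse -> Bordeaux: 27 + 6 = 33
Nice -> Toulouse -> Rennes -> Bordeaux: 27 + 9 + 5 = 41
Nice -> Lyon -> Strasbourg -> Bordeaux: 23 + 7 + 12 = 42
Nice -> Lyon -> Strasbourg -> Nantes -> Rennes -> Toulouse -> Bordeaux: 23 + 7 + 6 + 5 + 9 + 6 = 56
The minimum is 33.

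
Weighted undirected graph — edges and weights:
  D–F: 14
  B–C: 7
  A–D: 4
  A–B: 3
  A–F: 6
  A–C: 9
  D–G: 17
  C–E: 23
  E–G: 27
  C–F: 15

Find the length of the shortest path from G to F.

27

Some routes from G to F:
G - E - C - F: 27 + 23 + 15 = 65
G - D - F: 17 + 14 = 31
G - D - A - F: 17 + 4 + 6 = 27
G - D - A - B - C - F: 17 + 4 + 3 + 7 + 15 = 46
G - D - A - C - F: 17 + 4 + 9 + 15 = 45
Shortest: 27.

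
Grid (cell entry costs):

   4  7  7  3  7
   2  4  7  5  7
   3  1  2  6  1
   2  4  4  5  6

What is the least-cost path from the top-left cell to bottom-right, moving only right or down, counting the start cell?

Cheapest: (0,0) (1,0) (2,0) (2,1) (2,2) (2,3) (2,4) (3,4)
  4 + 2 + 3 + 1 + 2 + 6 + 1 + 6 = 25

25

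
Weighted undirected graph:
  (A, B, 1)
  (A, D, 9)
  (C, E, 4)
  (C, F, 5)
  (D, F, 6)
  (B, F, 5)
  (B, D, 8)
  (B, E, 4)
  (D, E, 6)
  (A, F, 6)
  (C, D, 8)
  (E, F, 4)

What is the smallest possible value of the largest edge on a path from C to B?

Comparing a few candidate routes:
C→E→F→B: max(4, 4, 5) = 5
C→E→B: max(4, 4) = 4
C→F→E→B: max(5, 4, 4) = 5
The minimum achievable maximum is 4.

4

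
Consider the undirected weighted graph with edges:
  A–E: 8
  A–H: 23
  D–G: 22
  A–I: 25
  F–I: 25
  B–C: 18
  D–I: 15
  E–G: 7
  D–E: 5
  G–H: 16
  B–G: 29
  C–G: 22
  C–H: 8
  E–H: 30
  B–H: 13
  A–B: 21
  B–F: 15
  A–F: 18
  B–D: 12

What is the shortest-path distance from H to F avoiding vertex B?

41

Comparing a few candidate routes:
H - E - A - F: 30 + 8 + 18 = 56
H - G - E - D - I - F: 16 + 7 + 5 + 15 + 25 = 68
H - C - G - E - A - F: 8 + 22 + 7 + 8 + 18 = 63
H - A - F: 23 + 18 = 41
H - G - E - A - F: 16 + 7 + 8 + 18 = 49
Shortest: 41.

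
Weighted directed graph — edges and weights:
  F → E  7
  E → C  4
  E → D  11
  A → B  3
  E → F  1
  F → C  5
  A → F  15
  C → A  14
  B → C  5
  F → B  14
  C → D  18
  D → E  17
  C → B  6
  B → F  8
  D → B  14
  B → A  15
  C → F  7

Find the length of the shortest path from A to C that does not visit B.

20

Paths from A to C avoiding B:
A→F→E→C: 15 + 7 + 4 = 26
A→F→C: 15 + 5 = 20
The minimum is 20.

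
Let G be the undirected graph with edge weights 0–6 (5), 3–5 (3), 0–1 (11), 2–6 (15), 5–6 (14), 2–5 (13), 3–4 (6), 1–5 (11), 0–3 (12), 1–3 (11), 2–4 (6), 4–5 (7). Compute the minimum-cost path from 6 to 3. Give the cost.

Checking several routes:
6-0-3: 5 + 12 = 17
6-5-3: 14 + 3 = 17
6-0-1-3: 5 + 11 + 11 = 27
Shortest: 17.

17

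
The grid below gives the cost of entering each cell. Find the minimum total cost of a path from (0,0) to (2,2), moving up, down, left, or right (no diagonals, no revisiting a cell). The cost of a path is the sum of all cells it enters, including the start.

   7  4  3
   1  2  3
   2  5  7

Best path: [0,0] -> [1,0] -> [1,1] -> [1,2] -> [2,2]
Cost: 7 + 1 + 2 + 3 + 7 = 20

20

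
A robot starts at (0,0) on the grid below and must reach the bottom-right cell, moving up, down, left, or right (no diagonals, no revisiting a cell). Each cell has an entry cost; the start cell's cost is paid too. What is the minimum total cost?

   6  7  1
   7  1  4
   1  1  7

Take [0,0]→[0,1]→[1,1]→[2,1]→[2,2] for a total of 6 + 7 + 1 + 1 + 7 = 22.

22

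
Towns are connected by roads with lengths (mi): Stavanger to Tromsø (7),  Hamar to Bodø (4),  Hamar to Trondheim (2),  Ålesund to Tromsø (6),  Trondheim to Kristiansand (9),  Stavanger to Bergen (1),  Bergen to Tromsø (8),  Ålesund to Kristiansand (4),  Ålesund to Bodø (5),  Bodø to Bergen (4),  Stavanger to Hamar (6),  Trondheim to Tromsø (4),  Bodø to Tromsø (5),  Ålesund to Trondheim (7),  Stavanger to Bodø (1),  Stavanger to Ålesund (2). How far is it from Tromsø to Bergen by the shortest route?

7

Checking several routes:
Tromsø→Stavanger→Bergen: 7 + 1 = 8
Tromsø→Bodø→Stavanger→Bergen: 5 + 1 + 1 = 7
Tromsø→Bodø→Bergen: 5 + 4 = 9
Tromsø→Bergen: 8
The minimum is 7 mi.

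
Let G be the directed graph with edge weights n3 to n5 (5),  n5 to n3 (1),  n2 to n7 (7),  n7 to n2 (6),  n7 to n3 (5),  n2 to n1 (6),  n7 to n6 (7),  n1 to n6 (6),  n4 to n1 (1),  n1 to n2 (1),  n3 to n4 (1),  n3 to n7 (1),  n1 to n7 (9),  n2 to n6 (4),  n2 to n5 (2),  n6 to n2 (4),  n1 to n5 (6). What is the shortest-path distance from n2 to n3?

3

Candidate routes:
n2→n5→n3: 2 + 1 = 3
n2→n7→n3: 7 + 5 = 12
n2→n1→n5→n3: 6 + 6 + 1 = 13
n2→n1→n7→n3: 6 + 9 + 5 = 20
Best route has total 3.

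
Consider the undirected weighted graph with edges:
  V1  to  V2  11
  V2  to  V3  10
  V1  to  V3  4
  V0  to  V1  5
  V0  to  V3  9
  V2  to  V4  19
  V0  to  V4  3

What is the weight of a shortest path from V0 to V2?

Paths from V0 to V2:
V0 -> V3 -> V1 -> V2: 9 + 4 + 11 = 24
V0 -> V1 -> V3 -> V2: 5 + 4 + 10 = 19
V0 -> V1 -> V2: 5 + 11 = 16
V0 -> V4 -> V2: 3 + 19 = 22
V0 -> V3 -> V2: 9 + 10 = 19
Best route has total 16.

16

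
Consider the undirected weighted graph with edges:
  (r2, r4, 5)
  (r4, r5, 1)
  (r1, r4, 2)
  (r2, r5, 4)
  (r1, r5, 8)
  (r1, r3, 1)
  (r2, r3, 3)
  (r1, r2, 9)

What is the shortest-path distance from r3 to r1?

A few of the r3→r1 routes:
r3 → r2 → r4 → r1: 3 + 5 + 2 = 10
r3 → r1: 1
r3 → r2 → r5 → r4 → r1: 3 + 4 + 1 + 2 = 10
The minimum is 1.

1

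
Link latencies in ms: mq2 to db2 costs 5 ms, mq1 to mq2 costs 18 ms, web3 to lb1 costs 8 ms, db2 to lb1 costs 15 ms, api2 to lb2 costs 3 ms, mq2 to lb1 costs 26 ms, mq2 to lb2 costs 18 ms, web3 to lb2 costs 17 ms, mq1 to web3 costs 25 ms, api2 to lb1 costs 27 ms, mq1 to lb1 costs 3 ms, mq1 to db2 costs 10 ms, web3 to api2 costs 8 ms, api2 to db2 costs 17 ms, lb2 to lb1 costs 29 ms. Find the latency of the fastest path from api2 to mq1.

19

Checking several routes:
api2-lb2-web3-lb1-mq1: 3 + 17 + 8 + 3 = 31
api2-lb1-mq1: 27 + 3 = 30
api2-db2-mq1: 17 + 10 = 27
api2-web3-lb1-mq1: 8 + 8 + 3 = 19
Best route has total 19 ms.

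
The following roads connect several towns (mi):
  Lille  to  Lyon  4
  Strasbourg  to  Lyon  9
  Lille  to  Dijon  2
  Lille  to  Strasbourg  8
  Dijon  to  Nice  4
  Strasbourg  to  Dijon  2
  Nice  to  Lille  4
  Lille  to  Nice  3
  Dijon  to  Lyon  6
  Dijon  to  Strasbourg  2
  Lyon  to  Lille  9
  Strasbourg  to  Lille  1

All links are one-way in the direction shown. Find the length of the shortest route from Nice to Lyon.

8

Comparing a few candidate routes:
Nice -> Lille -> Dijon -> Strasbourg -> Lyon: 4 + 2 + 2 + 9 = 17
Nice -> Lille -> Dijon -> Lyon: 4 + 2 + 6 = 12
Nice -> Lille -> Strasbourg -> Dijon -> Lyon: 4 + 8 + 2 + 6 = 20
Nice -> Lille -> Lyon: 4 + 4 = 8
The minimum is 8 mi.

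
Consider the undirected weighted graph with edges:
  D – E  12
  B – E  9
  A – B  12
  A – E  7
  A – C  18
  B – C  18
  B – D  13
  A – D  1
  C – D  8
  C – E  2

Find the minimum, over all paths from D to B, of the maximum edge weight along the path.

9

Some routes from D to B:
D → A → E → B: max(1, 7, 9) = 9
D → E → A → B: max(12, 7, 12) = 12
D → E → B: max(12, 9) = 12
D → C → E → B: max(8, 2, 9) = 9
D → A → B: max(1, 12) = 12
Best route has worst link 9.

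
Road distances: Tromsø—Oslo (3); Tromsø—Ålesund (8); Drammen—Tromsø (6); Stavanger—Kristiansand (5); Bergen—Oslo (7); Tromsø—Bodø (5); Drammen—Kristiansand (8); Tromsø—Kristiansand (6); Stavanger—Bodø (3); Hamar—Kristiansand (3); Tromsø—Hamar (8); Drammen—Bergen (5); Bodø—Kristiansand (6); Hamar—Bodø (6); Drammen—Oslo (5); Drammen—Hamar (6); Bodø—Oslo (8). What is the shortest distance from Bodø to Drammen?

11

Checking several routes:
Bodø-Oslo-Drammen: 8 + 5 = 13
Bodø-Hamar-Drammen: 6 + 6 = 12
Bodø-Tromsø-Drammen: 5 + 6 = 11
The minimum is 11.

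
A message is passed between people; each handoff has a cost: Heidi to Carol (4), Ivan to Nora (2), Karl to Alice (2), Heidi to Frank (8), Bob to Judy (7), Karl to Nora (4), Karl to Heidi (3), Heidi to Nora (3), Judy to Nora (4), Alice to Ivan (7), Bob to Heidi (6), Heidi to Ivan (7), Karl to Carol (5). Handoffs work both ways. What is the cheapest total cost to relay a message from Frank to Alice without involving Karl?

20

Candidate routes:
Frank - Heidi - Nora - Ivan - Alice: 8 + 3 + 2 + 7 = 20
Frank - Heidi - Bob - Judy - Nora - Ivan - Alice: 8 + 6 + 7 + 4 + 2 + 7 = 34
Frank - Heidi - Ivan - Alice: 8 + 7 + 7 = 22
Best route has total 20.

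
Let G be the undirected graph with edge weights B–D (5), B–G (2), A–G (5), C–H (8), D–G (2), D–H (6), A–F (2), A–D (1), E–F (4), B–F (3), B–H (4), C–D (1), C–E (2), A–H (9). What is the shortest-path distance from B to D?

Comparing a few candidate routes:
B - F - E - C - D: 3 + 4 + 2 + 1 = 10
B - H - D: 4 + 6 = 10
B - G - D: 2 + 2 = 4
B - D: 5
B - G - A - D: 2 + 5 + 1 = 8
B - F - A - D: 3 + 2 + 1 = 6
The minimum is 4.

4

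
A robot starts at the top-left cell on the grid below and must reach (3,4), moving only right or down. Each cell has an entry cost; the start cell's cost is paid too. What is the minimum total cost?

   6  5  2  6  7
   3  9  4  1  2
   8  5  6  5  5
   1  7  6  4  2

Best path: r0c0 -> r0c1 -> r0c2 -> r1c2 -> r1c3 -> r1c4 -> r2c4 -> r3c4
Cost: 6 + 5 + 2 + 4 + 1 + 2 + 5 + 2 = 27

27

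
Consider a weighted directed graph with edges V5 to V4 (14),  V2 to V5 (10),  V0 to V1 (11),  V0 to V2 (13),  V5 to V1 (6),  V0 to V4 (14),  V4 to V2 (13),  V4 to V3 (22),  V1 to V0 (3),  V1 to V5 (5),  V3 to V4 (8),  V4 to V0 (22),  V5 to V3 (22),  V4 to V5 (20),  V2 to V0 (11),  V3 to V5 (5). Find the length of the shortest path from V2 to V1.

16

Checking several routes:
V2 → V0 → V4 → V5 → V1: 11 + 14 + 20 + 6 = 51
V2 → V5 → V4 → V0 → V1: 10 + 14 + 22 + 11 = 57
V2 → V5 → V1: 10 + 6 = 16
V2 → V0 → V1: 11 + 11 = 22
Shortest: 16.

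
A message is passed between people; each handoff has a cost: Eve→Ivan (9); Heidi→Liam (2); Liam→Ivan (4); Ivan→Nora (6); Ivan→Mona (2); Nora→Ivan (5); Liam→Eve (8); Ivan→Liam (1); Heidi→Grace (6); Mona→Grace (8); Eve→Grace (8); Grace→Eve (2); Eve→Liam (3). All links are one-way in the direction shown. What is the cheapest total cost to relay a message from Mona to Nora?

Routes from Mona to Nora:
Mona→Grace→Eve→Ivan→Nora: 8 + 2 + 9 + 6 = 25
Mona→Grace→Eve→Liam→Ivan→Nora: 8 + 2 + 3 + 4 + 6 = 23
Best route has total 23.

23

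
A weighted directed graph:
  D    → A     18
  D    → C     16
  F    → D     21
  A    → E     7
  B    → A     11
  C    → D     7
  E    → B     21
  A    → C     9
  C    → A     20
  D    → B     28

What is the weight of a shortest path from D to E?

25

Paths from D to E:
D → B → A → E: 28 + 11 + 7 = 46
D → A → E: 18 + 7 = 25
D → C → A → E: 16 + 20 + 7 = 43
Best route has total 25.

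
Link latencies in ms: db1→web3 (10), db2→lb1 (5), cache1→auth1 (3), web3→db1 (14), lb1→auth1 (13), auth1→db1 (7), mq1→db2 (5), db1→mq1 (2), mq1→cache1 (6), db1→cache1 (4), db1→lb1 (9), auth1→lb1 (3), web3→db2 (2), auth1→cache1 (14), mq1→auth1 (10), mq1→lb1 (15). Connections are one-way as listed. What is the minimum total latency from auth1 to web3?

17

Routes from auth1 to web3:
auth1-db1-web3: 7 + 10 = 17
The minimum is 17 ms.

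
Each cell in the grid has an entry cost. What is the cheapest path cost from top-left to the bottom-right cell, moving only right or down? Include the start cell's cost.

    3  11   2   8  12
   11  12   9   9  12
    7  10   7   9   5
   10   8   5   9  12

Take [0,0]→[0,1]→[0,2]→[1,2]→[2,2]→[2,3]→[2,4]→[3,4] for a total of 3 + 11 + 2 + 9 + 7 + 9 + 5 + 12 = 58.
(Top row then right column would cost 65.)

58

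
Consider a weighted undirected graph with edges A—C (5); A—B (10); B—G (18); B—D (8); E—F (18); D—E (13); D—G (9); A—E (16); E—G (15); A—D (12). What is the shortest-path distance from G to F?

33

Comparing a few candidate routes:
G→D→E→F: 9 + 13 + 18 = 40
G→D→A→E→F: 9 + 12 + 16 + 18 = 55
G→E→F: 15 + 18 = 33
Shortest: 33.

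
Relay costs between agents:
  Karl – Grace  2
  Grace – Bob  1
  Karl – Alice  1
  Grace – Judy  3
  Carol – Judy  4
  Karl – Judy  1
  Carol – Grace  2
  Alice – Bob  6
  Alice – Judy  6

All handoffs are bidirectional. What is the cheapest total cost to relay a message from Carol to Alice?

5

Some routes from Carol to Alice:
Carol → Grace → Karl → Alice: 2 + 2 + 1 = 5
Carol → Grace → Bob → Alice: 2 + 1 + 6 = 9
Carol → Grace → Judy → Karl → Alice: 2 + 3 + 1 + 1 = 7
Carol → Judy → Karl → Alice: 4 + 1 + 1 = 6
Carol → Judy → Grace → Karl → Alice: 4 + 3 + 2 + 1 = 10
Shortest: 5.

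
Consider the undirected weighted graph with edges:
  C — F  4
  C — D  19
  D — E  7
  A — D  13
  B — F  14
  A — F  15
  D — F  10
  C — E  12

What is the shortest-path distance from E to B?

Checking several routes:
E -> D -> A -> F -> B: 7 + 13 + 15 + 14 = 49
E -> D -> F -> B: 7 + 10 + 14 = 31
E -> C -> F -> B: 12 + 4 + 14 = 30
E -> D -> C -> F -> B: 7 + 19 + 4 + 14 = 44
Best route has total 30.

30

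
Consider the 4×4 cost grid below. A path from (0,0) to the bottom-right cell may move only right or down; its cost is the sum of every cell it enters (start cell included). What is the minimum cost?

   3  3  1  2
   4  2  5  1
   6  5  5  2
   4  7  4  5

17

Cheapest: (0,0)→(0,1)→(0,2)→(0,3)→(1,3)→(2,3)→(3,3)
  3 + 3 + 1 + 2 + 1 + 2 + 5 = 17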